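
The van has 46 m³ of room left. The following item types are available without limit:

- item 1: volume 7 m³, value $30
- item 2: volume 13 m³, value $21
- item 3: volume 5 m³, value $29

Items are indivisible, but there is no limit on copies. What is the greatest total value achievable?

Best value-per-unit is item 3 at 29/5, and filling with it alone uses volume 9×5=45. No mix of the others beats 9×29 = 261.

$261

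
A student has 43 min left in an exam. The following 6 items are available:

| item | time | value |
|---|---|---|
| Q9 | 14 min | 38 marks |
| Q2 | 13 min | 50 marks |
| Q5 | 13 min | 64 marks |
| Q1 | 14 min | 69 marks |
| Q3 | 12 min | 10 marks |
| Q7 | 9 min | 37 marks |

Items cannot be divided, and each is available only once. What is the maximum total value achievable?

Check high-value combinations within 43 min:
- Q2+Q5+Q1: time 13+13+14=40, value 50+64+69=183
- Q9+Q5+Q1: time 14+13+14=41, value 38+64+69=171
- Q5+Q1+Q7: time 13+14+9=36, value 64+69+37=170
- Q9+Q2+Q1: time 14+13+14=41, value 38+50+69=157
Best: 183 marks.

183 marks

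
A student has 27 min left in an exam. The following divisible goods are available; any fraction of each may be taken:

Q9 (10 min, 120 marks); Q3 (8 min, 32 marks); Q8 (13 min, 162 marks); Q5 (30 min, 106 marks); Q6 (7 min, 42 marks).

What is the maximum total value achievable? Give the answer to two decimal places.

306.00

Take in order of value per unit:
- Q8 (162/13 per unit): all 13 → value 162, running total 162.00
- Q9 (120/10 per unit): all 10 → value 120, running total 282.00
- Q6 (42/7 per unit): 4 of 7 → value 4×42/7 = 24.0000, running total 306.00
Total 306.00.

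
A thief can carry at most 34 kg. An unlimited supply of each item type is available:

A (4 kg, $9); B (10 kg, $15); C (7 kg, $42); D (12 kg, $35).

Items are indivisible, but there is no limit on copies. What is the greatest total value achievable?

Best value-per-unit is C at 42/7; filling with it alone gives 4×42 = 168.
Optimal mix: 1×A + 4×C → weight 32, value 177.

$177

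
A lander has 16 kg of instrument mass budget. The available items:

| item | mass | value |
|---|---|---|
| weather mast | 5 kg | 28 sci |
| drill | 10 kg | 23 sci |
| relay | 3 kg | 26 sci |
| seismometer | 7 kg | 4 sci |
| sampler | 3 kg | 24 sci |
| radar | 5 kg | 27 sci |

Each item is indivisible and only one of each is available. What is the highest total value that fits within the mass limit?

105 sci

Check high-value combinations within 16 kg:
- weather mast+relay+sampler+radar: mass 5+3+3+5=16, value 28+26+24+27=105
- weather mast+relay+radar: mass 5+3+5=13, value 28+26+27=81
- weather mast+sampler+radar: mass 5+3+5=13, value 28+24+27=79
- weather mast+relay+sampler: mass 5+3+3=11, value 28+26+24=78
- relay+sampler+radar: mass 3+3+5=11, value 26+24+27=77
Best: 105 sci.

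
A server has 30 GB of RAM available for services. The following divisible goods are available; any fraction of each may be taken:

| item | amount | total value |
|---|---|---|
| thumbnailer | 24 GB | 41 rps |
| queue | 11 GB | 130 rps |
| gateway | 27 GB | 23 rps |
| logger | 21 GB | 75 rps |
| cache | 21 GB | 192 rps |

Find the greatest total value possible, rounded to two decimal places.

Take in order of value per unit:
- queue (130/11 per unit): all 11 → value 130, running total 130.00
- cache (192/21 per unit): 19 of 21 → value 19×192/21 = 173.7143, running total 303.71
Total 303.71.

303.71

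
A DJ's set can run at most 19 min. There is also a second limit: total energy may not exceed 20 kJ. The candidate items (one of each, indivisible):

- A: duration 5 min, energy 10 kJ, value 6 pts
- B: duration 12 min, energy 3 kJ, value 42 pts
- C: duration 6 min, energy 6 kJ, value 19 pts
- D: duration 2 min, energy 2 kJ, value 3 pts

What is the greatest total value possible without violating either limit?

Feasible sets respecting both limits:
- B+C: duration 18, energy 9, value 61
- A+B+D: duration 19, energy 15, value 51
- A+B: duration 17, energy 13, value 48
- B+D: duration 14, energy 5, value 45
Best: 61 pts.

61 pts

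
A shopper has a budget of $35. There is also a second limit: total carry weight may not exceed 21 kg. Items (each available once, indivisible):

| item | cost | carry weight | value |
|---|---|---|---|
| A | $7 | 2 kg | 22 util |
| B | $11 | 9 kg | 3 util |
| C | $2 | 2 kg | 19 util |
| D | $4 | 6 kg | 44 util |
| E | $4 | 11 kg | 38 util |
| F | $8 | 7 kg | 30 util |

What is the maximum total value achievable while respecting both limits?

123 util

Feasible sets respecting both limits:
- A+C+D+E: cost 17, carry weight 21, value 123
- A+C+D+F: cost 21, carry weight 17, value 115
- A+D+E: cost 15, carry weight 19, value 104
Best: 123 util.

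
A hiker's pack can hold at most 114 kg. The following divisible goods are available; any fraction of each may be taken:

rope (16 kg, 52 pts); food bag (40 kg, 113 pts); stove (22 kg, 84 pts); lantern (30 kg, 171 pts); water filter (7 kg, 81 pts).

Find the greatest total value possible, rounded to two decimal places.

498.18

Take in order of value per unit:
- water filter (81/7 per unit): all 7 → value 81, running total 81.00
- lantern (171/30 per unit): all 30 → value 171, running total 252.00
- stove (84/22 per unit): all 22 → value 84, running total 336.00
- rope (52/16 per unit): all 16 → value 52, running total 388.00
- food bag (113/40 per unit): 39 of 40 → value 39×113/40 = 110.1750, running total 498.18
Total 498.18.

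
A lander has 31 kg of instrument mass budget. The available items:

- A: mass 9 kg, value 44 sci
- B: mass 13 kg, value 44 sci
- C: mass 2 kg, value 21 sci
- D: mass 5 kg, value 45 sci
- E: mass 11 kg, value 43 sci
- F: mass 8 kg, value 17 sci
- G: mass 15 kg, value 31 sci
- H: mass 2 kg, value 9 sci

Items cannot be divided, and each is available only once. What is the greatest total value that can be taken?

Check high-value combinations within 31 kg:
- A+B+C+D+H: mass 9+13+2+5+2=31, value 44+44+21+45+9=163
- A+C+D+E+H: mass 9+2+5+11+2=29, value 44+21+45+43+9=162
- A+B+C+D: mass 9+13+2+5=29, value 44+44+21+45=154
- A+C+D+E: mass 9+2+5+11=27, value 44+21+45+43=153
- B+C+D+E: mass 13+2+5+11=31, value 44+21+45+43=153
Best: 163 sci.

163 sci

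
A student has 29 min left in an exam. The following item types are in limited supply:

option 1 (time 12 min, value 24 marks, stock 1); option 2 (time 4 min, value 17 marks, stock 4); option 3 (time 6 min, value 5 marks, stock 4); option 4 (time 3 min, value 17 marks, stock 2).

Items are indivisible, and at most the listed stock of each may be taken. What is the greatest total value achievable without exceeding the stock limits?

Top feasible selections:
- 4×option 2 + 1×option 3 + 2×option 4: time 28, value 107
- 4×option 2 + 2×option 4: time 22, value 102
Best: 107 marks.

107 marks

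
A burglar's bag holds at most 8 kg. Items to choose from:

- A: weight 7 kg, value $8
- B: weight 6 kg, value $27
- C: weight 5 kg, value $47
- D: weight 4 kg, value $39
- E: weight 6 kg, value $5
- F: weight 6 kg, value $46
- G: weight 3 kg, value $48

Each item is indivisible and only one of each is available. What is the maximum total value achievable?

This is a 0/1 knapsack; check combinations near the capacity.
- C+G: weight 5+3=8, value 47+48=95
- D+G: weight 4+3=7, value 39+48=87
- G: weight 3, value 48
- C: weight 5, value 47
- F: weight 6, value 46
Best: $95.

$95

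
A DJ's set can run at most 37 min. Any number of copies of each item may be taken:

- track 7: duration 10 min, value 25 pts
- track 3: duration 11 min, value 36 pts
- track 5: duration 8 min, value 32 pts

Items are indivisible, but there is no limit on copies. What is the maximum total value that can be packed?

Best value-per-unit is track 5 at 32/8; filling with it alone gives 4×32 = 128.
Optimal mix: 1×track 3 + 3×track 5 → duration 35, value 132.

132 pts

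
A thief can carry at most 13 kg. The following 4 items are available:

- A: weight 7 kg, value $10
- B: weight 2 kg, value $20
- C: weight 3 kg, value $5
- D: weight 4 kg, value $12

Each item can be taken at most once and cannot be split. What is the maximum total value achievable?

$42

This is a 0/1 knapsack; check combinations near the capacity.
- A+B+D: weight 7+2+4=13, value 10+20+12=42
- B+C+D: weight 2+3+4=9, value 20+5+12=37
- A+B+C: weight 7+2+3=12, value 10+20+5=35
- B+D: weight 2+4=6, value 20+12=32
Best: $42.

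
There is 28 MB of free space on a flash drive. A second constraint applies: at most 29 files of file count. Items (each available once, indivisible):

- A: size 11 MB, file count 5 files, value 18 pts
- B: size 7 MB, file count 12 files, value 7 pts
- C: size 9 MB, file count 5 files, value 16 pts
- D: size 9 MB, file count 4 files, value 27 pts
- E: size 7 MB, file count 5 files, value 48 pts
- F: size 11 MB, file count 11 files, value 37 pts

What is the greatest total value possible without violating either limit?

Feasible sets respecting both limits:
- D+E+F: size 27, file count 20, value 112
- C+E+F: size 27, file count 21, value 101
- A+D+E: size 27, file count 14, value 93
- B+E+F: size 25, file count 28, value 92
Best: 112 pts.

112 pts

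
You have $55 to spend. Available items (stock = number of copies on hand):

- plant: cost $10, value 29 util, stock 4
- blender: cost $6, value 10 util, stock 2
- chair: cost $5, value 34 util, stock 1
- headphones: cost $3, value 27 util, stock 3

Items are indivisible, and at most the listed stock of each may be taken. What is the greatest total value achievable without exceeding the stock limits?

231 util

Best selections within cost 55 and stock limits:
- 4×plant + 1×chair + 3×headphones: cost 54, value 231
- 3×plant + 1×blender + 1×chair + 3×headphones: cost 50, value 212
- 4×plant + 1×blender + 3×headphones: cost 55, value 207
- 4×plant + 1×chair + 2×headphones: cost 51, value 204
Best: 231 util.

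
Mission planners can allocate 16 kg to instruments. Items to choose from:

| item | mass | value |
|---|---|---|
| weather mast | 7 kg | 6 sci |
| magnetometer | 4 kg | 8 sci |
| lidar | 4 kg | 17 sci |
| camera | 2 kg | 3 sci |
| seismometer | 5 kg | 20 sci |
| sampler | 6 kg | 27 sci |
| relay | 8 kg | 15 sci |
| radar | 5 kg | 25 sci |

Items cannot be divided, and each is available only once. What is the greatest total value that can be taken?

72 sci

Check high-value combinations within 16 kg:
- seismometer+sampler+radar: mass 5+6+5=16, value 20+27+25=72
- lidar+sampler+radar: mass 4+6+5=15, value 17+27+25=69
- lidar+camera+seismometer+radar: mass 4+2+5+5=16, value 17+3+20+25=65
Best: 72 sci.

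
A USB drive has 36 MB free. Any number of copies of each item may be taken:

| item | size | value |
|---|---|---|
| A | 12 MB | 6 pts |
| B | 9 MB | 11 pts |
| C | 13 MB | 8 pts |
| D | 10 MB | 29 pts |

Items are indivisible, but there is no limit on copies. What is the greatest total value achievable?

87 pts

Best value-per-unit is D at 29/10, and filling with it alone uses size 3×10=30. No mix of the others beats 3×29 = 87.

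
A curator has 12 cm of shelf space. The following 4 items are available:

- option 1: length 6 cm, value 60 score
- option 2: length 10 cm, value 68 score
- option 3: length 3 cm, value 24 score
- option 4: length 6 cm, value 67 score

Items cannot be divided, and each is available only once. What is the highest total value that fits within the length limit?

Check high-value combinations within 12 cm:
- option 1+option 4: length 6+6=12, value 60+67=127
- option 3+option 4: length 3+6=9, value 24+67=91
- option 1+option 3: length 6+3=9, value 60+24=84
- option 2: length 10, value 68
Best: 127 score.

127 score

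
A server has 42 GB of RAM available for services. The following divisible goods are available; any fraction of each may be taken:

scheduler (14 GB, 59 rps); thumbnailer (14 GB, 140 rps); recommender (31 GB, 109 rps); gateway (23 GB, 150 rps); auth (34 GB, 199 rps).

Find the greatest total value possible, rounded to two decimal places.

319.26

Take in order of value per unit:
- thumbnailer (140/14 per unit): all 14 → value 140, running total 140.00
- gateway (150/23 per unit): all 23 → value 150, running total 290.00
- auth (199/34 per unit): 5 of 34 → value 5×199/34 = 29.2647, running total 319.26
Total 319.26.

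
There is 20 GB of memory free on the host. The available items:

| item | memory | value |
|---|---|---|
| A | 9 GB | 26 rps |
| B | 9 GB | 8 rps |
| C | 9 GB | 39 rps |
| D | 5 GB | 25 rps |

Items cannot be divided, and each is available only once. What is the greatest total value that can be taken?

65 rps

This is a 0/1 knapsack; check combinations near the capacity.
- A+C: memory 9+9=18, value 26+39=65
- C+D: memory 9+5=14, value 39+25=64
- A+D: memory 9+5=14, value 26+25=51
Best: 65 rps.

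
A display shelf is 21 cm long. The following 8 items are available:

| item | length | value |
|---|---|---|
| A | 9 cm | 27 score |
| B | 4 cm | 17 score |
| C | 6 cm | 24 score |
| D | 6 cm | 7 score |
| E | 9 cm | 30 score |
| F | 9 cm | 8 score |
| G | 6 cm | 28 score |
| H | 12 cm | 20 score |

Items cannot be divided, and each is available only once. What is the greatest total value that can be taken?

Check high-value combinations within 21 cm:
- C+E+G: length 6+9+6=21, value 24+30+28=82
- A+C+G: length 9+6+6=21, value 27+24+28=79
- B+E+G: length 4+9+6=19, value 17+30+28=75
- A+B+G: length 9+4+6=19, value 27+17+28=72
Best: 82 score.

82 score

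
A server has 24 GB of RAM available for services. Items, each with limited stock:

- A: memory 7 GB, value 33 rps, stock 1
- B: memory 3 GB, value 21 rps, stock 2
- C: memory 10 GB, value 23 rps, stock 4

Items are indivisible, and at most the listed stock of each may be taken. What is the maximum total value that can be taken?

98 rps

Best selections within memory 24 and stock limits:
- 1×A + 2×B + 1×C: memory 23, value 98
- 1×A + 1×B + 1×C: memory 20, value 77
Best: 98 rps.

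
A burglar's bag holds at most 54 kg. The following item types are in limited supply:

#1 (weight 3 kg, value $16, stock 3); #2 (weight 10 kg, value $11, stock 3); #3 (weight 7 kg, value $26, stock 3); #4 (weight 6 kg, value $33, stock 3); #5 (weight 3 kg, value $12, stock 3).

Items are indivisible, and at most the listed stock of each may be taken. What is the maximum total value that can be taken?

$249

Best selections within weight 54 and stock limits:
- 3×#1 + 3×#3 + 3×#4 + 2×#5: weight 54, value 249
- 2×#1 + 3×#3 + 3×#4 + 3×#5: weight 54, value 245
- 3×#1 + 3×#3 + 3×#4 + 1×#5: weight 51, value 237
Best: $249.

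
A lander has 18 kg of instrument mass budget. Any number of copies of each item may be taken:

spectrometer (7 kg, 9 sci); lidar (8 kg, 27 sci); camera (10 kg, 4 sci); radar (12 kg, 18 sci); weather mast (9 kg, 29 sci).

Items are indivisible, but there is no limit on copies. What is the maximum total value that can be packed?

58 sci

Best value-per-unit is lidar at 27/8; filling with it alone gives 2×27 = 54.
Optimal mix: 2×weather mast → mass 18, value 58.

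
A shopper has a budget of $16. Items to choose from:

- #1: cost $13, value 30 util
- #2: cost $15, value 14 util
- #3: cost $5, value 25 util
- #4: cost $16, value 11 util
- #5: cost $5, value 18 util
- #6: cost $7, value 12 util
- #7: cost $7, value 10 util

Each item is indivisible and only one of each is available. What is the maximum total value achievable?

This is a 0/1 knapsack; check combinations near the capacity.
- #3+#5: cost 5+5=10, value 25+18=43
- #3+#6: cost 5+7=12, value 25+12=37
- #3+#7: cost 5+7=12, value 25+10=35
Best: 43 util.

43 util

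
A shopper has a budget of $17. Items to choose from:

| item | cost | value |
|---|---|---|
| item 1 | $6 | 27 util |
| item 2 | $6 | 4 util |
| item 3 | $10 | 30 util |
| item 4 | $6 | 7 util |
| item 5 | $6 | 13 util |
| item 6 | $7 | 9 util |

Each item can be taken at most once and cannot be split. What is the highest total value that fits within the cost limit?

57 util

Check high-value combinations within $17:
- item 1+item 3: cost 6+10=16, value 27+30=57
- item 3+item 5: cost 10+6=16, value 30+13=43
- item 1+item 5: cost 6+6=12, value 27+13=40
Best: 57 util.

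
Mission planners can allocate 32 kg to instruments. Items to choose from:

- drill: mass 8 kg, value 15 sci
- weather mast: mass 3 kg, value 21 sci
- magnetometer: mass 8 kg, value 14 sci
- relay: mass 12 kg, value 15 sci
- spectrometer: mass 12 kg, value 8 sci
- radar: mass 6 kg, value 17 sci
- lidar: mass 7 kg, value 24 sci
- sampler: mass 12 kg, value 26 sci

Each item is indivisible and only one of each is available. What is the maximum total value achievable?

91 sci

Check high-value combinations within 32 kg:
- drill+weather mast+magnetometer+radar+lidar: mass 8+3+8+6+7=32, value 15+21+14+17+24=91
- weather mast+radar+lidar+sampler: mass 3+6+7+12=28, value 21+17+24+26=88
- drill+weather mast+lidar+sampler: mass 8+3+7+12=30, value 15+21+24+26=86
- weather mast+magnetometer+lidar+sampler: mass 3+8+7+12=30, value 21+14+24+26=85
Best: 91 sci.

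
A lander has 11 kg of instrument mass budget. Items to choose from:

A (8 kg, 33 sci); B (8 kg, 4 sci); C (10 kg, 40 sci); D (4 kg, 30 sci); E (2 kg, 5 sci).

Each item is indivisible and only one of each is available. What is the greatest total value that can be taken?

40 sci

This is a 0/1 knapsack; check combinations near the capacity.
- C: mass 10, value 40
- A+E: mass 8+2=10, value 33+5=38
- D+E: mass 4+2=6, value 30+5=35
Best: 40 sci.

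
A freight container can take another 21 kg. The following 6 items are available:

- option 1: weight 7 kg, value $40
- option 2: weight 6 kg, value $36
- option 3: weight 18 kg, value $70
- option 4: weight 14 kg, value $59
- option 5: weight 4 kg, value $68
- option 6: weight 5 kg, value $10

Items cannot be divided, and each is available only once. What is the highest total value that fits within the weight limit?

$144

Check high-value combinations within 21 kg:
- option 1+option 2+option 5: weight 7+6+4=17, value 40+36+68=144
- option 4+option 5: weight 14+4=18, value 59+68=127
- option 1+option 5+option 6: weight 7+4+5=16, value 40+68+10=118
Best: $144.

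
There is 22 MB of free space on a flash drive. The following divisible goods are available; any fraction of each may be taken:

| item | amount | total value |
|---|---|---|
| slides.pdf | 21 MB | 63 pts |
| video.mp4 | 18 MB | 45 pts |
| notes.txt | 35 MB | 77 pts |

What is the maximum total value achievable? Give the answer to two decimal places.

65.50

Take in order of value per unit:
- slides.pdf (63/21 per unit): all 21 → value 63, running total 63.00
- video.mp4 (45/18 per unit): 1 of 18 → value 1×45/18 = 2.5000, running total 65.50
Total 65.50.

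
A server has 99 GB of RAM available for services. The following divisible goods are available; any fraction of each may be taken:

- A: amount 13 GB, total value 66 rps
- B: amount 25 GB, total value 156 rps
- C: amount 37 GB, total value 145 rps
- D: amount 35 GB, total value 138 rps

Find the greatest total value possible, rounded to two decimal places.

Take in order of value per unit:
- B (156/25 per unit): all 25 → value 156, running total 156.00
- A (66/13 per unit): all 13 → value 66, running total 222.00
- D (138/35 per unit): all 35 → value 138, running total 360.00
- C (145/37 per unit): 26 of 37 → value 26×145/37 = 101.8919, running total 461.89
Total 461.89.

461.89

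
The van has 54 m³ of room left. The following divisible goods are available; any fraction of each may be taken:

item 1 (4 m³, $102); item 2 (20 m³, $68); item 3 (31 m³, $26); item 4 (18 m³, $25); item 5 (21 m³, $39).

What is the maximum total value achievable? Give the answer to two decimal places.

221.50

Take in order of value per unit:
- item 1 (102/4 per unit): all 4 → value 102, running total 102.00
- item 2 (68/20 per unit): all 20 → value 68, running total 170.00
- item 5 (39/21 per unit): all 21 → value 39, running total 209.00
- item 4 (25/18 per unit): 9 of 18 → value 9×25/18 = 12.5000, running total 221.50
Total 221.50.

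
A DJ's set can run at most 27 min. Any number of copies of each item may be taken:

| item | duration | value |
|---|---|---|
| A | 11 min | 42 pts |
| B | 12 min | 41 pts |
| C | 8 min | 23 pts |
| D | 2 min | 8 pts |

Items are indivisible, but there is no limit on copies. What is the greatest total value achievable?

106 pts

Best value-per-unit is D at 8/2; filling with it alone gives 13×8 = 104.
Optimal mix: 1×A + 8×D → duration 27, value 106.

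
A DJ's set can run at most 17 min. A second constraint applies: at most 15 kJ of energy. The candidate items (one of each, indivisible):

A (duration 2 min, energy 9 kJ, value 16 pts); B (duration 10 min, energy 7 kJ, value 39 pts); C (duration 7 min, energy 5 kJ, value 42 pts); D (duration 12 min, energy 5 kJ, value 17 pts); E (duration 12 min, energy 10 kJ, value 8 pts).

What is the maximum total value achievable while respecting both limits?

Feasible sets respecting both limits:
- B+C: duration 17, energy 12, value 81
- A+C: duration 9, energy 14, value 58
- C: duration 7, energy 5, value 42
- B: duration 10, energy 7, value 39
Best: 81 pts.

81 pts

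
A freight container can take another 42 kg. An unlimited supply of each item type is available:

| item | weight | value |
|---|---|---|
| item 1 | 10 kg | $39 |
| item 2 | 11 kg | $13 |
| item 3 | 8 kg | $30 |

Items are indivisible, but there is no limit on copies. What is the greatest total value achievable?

Best value-per-unit is item 1 at 39/10; filling with it alone gives 4×39 = 156.
Optimal mix: 1×item 1 + 4×item 3 → weight 42, value 159.

$159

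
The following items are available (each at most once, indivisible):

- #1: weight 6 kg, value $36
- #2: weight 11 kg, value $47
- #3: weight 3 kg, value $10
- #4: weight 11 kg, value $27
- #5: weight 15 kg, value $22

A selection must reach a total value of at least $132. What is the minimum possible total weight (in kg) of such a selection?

43

Subsets with value ≥ 132, sorted by total weight:
- #1+#2+#4+#5: weight 43, value 132
- #1+#2+#3+#4+#5: weight 46, value 142
Minimum weight: 43 kg.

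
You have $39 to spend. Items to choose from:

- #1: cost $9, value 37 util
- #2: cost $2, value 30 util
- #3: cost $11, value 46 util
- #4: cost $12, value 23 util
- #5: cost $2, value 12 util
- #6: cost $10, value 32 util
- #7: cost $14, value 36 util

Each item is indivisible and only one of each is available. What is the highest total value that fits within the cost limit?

161 util

Check high-value combinations within $39:
- #1+#2+#3+#5+#7: cost 9+2+11+2+14=38, value 37+30+46+12+36=161
- #1+#2+#3+#5+#6: cost 9+2+11+2+10=34, value 37+30+46+12+32=157
- #2+#3+#5+#6+#7: cost 2+11+2+10+14=39, value 30+46+12+32+36=156
- #1+#2+#3+#7: cost 9+2+11+14=36, value 37+30+46+36=149
- #1+#2+#3+#4+#5: cost 9+2+11+12+2=36, value 37+30+46+23+12=148
Best: 161 util.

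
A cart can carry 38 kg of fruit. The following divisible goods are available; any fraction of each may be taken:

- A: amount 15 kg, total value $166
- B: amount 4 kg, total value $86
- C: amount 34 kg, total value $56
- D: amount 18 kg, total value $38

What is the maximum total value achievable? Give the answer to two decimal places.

291.65

Take in order of value per unit:
- B (86/4 per unit): all 4 → value 86, running total 86.00
- A (166/15 per unit): all 15 → value 166, running total 252.00
- D (38/18 per unit): all 18 → value 38, running total 290.00
- C (56/34 per unit): 1 of 34 → value 1×56/34 = 1.6471, running total 291.65
Total 291.65.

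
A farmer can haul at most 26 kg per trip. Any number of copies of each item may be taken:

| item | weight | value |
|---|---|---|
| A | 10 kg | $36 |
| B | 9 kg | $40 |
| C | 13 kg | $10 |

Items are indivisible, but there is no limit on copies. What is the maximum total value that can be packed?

$80

Best value-per-unit is B at 40/9, and filling with it alone uses weight 2×9=18. No mix of the others beats 2×40 = 80.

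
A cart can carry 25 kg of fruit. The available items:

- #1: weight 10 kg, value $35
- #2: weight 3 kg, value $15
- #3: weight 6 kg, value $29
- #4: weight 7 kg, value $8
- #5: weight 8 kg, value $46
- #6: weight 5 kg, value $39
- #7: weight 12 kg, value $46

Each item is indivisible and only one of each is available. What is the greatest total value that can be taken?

Check high-value combinations within 25 kg:
- #5+#6+#7: weight 8+5+12=25, value 46+39+46=131
- #2+#3+#5+#6: weight 3+6+8+5=22, value 15+29+46+39=129
- #1+#5+#6: weight 10+8+5=23, value 35+46+39=120
Best: $131.

$131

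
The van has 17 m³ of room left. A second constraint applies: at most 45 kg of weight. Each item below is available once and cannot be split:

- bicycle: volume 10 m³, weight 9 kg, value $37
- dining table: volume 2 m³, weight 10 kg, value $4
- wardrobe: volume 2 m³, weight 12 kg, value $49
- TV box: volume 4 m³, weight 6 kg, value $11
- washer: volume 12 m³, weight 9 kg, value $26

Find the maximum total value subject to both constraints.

$97

Feasible sets respecting both limits:
- bicycle+wardrobe+TV box: volume 16, weight 27, value 97
- bicycle+dining table+wardrobe: volume 14, weight 31, value 90
- bicycle+wardrobe: volume 12, weight 21, value 86
- dining table+wardrobe+washer: volume 16, weight 31, value 79
Best: $97.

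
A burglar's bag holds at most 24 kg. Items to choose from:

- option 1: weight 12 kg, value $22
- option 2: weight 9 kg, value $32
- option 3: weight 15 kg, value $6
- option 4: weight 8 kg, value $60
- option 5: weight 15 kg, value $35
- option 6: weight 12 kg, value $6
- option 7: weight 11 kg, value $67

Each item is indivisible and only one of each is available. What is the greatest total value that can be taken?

Check high-value combinations within 24 kg:
- option 4+option 7: weight 8+11=19, value 60+67=127
- option 2+option 7: weight 9+11=20, value 32+67=99
- option 4+option 5: weight 8+15=23, value 60+35=95
- option 2+option 4: weight 9+8=17, value 32+60=92
- option 1+option 7: weight 12+11=23, value 22+67=89
Best: $127.

$127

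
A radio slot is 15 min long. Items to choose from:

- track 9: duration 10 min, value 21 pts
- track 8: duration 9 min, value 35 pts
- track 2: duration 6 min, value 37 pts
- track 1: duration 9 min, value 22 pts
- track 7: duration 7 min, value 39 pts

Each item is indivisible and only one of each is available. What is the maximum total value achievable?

76 pts

Check high-value combinations within 15 min:
- track 2+track 7: duration 6+7=13, value 37+39=76
- track 8+track 2: duration 9+6=15, value 35+37=72
- track 2+track 1: duration 6+9=15, value 37+22=59
- track 7: duration 7, value 39
Best: 76 pts.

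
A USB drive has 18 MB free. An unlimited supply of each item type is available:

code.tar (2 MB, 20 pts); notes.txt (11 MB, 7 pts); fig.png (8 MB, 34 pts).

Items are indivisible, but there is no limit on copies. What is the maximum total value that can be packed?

180 pts

Best value-per-unit is code.tar at 20/2, and filling with it alone uses size 9×2=18. No mix of the others beats 9×20 = 180.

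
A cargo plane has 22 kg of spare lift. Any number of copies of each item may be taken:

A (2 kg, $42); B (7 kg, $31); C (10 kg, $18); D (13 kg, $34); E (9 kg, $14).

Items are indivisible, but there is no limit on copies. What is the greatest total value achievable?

$462

Best value-per-unit is A at 42/2, and filling with it alone uses weight 11×2=22. No mix of the others beats 11×42 = 462.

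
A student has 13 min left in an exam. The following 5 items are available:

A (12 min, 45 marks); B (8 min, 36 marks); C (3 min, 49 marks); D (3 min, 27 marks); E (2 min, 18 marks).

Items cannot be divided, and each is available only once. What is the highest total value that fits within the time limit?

Check high-value combinations within 13 min:
- B+C+E: time 8+3+2=13, value 36+49+18=103
- C+D+E: time 3+3+2=8, value 49+27+18=94
- B+C: time 8+3=11, value 36+49=85
- B+D+E: time 8+3+2=13, value 36+27+18=81
Best: 103 marks.

103 marks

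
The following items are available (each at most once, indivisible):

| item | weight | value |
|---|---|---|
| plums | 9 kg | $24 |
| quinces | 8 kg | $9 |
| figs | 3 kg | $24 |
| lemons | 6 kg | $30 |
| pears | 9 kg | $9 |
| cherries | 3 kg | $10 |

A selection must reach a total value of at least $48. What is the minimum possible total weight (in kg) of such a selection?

9

Subsets with value ≥ 48, sorted by total weight:
- figs+lemons: weight 9, value 54
- figs+lemons+cherries: weight 12, value 64
- plums+figs: weight 12, value 48
- plums+figs+cherries: weight 15, value 58
Minimum weight: 9 kg.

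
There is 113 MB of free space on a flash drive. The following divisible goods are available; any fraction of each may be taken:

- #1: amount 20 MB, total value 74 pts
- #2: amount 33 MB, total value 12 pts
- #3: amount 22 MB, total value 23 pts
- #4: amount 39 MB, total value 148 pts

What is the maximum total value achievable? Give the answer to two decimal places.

Take in order of value per unit:
- #4 (148/39 per unit): all 39 → value 148, running total 148.00
- #1 (74/20 per unit): all 20 → value 74, running total 222.00
- #3 (23/22 per unit): all 22 → value 23, running total 245.00
- #2 (12/33 per unit): 32 of 33 → value 32×12/33 = 11.6364, running total 256.64
Total 256.64.

256.64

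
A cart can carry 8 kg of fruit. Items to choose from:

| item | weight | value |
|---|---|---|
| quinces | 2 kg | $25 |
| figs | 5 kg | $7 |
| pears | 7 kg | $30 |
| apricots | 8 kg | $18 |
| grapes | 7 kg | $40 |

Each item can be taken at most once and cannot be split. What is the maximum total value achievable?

$40

Check high-value combinations within 8 kg:
- grapes: weight 7, value 40
- quinces+figs: weight 2+5=7, value 25+7=32
- pears: weight 7, value 30
- quinces: weight 2, value 25
- apricots: weight 8, value 18
Best: $40.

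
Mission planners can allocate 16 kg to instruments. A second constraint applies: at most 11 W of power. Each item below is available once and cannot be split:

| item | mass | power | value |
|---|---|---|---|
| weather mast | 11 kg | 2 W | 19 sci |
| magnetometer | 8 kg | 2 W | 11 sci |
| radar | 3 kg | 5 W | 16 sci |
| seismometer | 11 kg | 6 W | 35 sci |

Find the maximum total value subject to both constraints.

51 sci

Feasible sets respecting both limits:
- radar+seismometer: mass 14, power 11, value 51
- weather mast+radar: mass 14, power 7, value 35
- seismometer: mass 11, power 6, value 35
Best: 51 sci.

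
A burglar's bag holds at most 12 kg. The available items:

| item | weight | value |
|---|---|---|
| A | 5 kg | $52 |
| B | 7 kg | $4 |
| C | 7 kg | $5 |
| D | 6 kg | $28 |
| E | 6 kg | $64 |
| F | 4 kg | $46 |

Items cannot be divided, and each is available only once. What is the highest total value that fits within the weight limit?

Check high-value combinations within 12 kg:
- A+E: weight 5+6=11, value 52+64=116
- E+F: weight 6+4=10, value 64+46=110
- A+F: weight 5+4=9, value 52+46=98
- D+E: weight 6+6=12, value 28+64=92
Best: $116.

$116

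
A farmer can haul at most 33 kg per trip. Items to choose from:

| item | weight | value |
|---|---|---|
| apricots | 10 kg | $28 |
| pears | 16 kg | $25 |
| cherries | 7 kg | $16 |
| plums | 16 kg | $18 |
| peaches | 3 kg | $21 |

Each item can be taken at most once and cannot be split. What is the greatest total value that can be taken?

$74

Check high-value combinations within 33 kg:
- apricots+pears+peaches: weight 10+16+3=29, value 28+25+21=74
- apricots+pears+cherries: weight 10+16+7=33, value 28+25+16=69
- apricots+plums+peaches: weight 10+16+3=29, value 28+18+21=67
- apricots+cherries+peaches: weight 10+7+3=20, value 28+16+21=65
- pears+cherries+peaches: weight 16+7+3=26, value 25+16+21=62
Best: $74.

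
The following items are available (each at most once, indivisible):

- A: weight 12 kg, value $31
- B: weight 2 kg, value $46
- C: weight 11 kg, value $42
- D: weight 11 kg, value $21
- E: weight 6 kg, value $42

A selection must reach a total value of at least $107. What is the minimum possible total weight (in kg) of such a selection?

19

Subsets with value ≥ 107, sorted by total weight:
- B+C+E: weight 19, value 130
- B+D+E: weight 19, value 109
- A+B+E: weight 20, value 119
- B+C+D: weight 24, value 109
Minimum weight: 19 kg.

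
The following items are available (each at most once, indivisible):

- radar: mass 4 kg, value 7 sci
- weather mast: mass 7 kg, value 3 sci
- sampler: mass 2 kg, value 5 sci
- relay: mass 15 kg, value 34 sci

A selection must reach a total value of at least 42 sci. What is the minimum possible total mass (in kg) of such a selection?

21

Subsets with value ≥ 42, sorted by total mass:
- radar+sampler+relay: mass 21, value 46
- weather mast+sampler+relay: mass 24, value 42
- radar+weather mast+relay: mass 26, value 44
Minimum mass: 21 kg.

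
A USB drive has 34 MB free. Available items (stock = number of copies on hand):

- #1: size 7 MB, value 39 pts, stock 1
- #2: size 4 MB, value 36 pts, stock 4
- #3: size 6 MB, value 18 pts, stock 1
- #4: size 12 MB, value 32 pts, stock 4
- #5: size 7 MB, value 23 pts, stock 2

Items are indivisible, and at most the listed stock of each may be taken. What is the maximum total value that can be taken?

206 pts

Best selections within size 34 and stock limits:
- 1×#1 + 4×#2 + 1×#5: size 30, value 206
- 1×#1 + 4×#2 + 1×#3: size 29, value 201
- 4×#2 + 1×#3 + 1×#4: size 34, value 194
- 1×#1 + 3×#2 + 2×#5: size 33, value 193
Best: 206 pts.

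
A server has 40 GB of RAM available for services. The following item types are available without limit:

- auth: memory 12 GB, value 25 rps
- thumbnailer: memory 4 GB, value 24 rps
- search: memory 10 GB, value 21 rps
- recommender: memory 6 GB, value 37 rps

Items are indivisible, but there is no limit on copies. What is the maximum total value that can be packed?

Best value-per-unit is recommender at 37/6; filling with it alone gives 6×37 = 222.
Optimal mix: 1×thumbnailer + 6×recommender → memory 40, value 246.

246 rps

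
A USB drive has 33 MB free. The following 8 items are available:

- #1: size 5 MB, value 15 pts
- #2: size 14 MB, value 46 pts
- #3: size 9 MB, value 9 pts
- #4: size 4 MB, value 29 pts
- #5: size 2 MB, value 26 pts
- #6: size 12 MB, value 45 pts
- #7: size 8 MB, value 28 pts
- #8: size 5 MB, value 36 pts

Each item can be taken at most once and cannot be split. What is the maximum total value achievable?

This is a 0/1 knapsack; check combinations near the capacity.
- #2+#4+#5+#7+#8: size 14+4+2+8+5=33, value 46+29+26+28+36=165
- #4+#5+#6+#7+#8: size 4+2+12+8+5=31, value 29+26+45+28+36=164
- #2+#5+#6+#8: size 14+2+12+5=33, value 46+26+45+36=153
- #1+#2+#4+#5+#8: size 5+14+4+2+5=30, value 15+46+29+26+36=152
- #1+#4+#5+#6+#8: size 5+4+2+12+5=28, value 15+29+26+45+36=151
Best: 165 pts.

165 pts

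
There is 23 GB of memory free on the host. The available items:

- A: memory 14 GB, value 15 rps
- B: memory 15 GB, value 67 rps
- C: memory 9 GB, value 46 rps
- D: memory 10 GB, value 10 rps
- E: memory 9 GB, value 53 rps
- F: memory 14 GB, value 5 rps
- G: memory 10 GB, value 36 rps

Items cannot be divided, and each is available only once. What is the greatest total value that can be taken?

Check high-value combinations within 23 GB:
- C+E: memory 9+9=18, value 46+53=99
- E+G: memory 9+10=19, value 53+36=89
- C+G: memory 9+10=19, value 46+36=82
- A+E: memory 14+9=23, value 15+53=68
- B: memory 15, value 67
Best: 99 rps.

99 rps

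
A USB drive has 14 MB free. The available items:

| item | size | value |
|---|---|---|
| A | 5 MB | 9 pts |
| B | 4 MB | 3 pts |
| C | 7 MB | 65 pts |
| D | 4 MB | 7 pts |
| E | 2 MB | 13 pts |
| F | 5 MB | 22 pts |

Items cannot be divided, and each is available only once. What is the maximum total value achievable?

100 pts

This is a 0/1 knapsack; check combinations near the capacity.
- C+E+F: size 7+2+5=14, value 65+13+22=100
- C+F: size 7+5=12, value 65+22=87
- A+C+E: size 5+7+2=14, value 9+65+13=87
- C+D+E: size 7+4+2=13, value 65+7+13=85
- B+C+E: size 4+7+2=13, value 3+65+13=81
Best: 100 pts.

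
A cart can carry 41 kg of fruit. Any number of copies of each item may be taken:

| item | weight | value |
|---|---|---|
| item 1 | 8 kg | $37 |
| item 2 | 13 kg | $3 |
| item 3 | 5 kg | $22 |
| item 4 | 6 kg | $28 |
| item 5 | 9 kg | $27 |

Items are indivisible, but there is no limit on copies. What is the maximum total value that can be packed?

Best value-per-unit is item 4 at 28/6; filling with it alone gives 6×28 = 168.
Optimal mix: 1×item 3 + 6×item 4 → weight 41, value 190.

$190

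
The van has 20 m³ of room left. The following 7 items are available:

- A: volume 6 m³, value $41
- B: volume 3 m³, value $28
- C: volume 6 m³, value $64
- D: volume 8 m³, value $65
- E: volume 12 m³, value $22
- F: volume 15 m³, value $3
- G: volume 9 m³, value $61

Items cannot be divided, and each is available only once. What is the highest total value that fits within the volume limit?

Check high-value combinations within 20 m³:
- A+C+D: volume 6+6+8=20, value 41+64+65=170
- B+C+D: volume 3+6+8=17, value 28+64+65=157
- B+D+G: volume 3+8+9=20, value 28+65+61=154
- B+C+G: volume 3+6+9=18, value 28+64+61=153
Best: $170.

$170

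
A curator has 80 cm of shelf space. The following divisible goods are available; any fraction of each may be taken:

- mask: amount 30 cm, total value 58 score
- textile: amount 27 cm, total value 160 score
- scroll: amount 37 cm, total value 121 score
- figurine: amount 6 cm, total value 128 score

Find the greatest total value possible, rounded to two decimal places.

Take in order of value per unit:
- figurine (128/6 per unit): all 6 → value 128, running total 128.00
- textile (160/27 per unit): all 27 → value 160, running total 288.00
- scroll (121/37 per unit): all 37 → value 121, running total 409.00
- mask (58/30 per unit): 10 of 30 → value 10×58/30 = 19.3333, running total 428.33
Total 428.33.

428.33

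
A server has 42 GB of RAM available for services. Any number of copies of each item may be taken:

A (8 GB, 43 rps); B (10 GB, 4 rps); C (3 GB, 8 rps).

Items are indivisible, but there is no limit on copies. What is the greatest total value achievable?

215 rps

Best value-per-unit is A at 43/8, and filling with it alone uses memory 5×8=40. No mix of the others beats 5×43 = 215.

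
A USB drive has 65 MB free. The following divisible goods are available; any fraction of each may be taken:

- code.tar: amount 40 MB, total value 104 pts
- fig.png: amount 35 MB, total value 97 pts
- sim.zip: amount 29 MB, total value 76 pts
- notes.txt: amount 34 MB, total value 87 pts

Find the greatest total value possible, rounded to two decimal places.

Take in order of value per unit:
- fig.png (97/35 per unit): all 35 → value 97, running total 97.00
- sim.zip (76/29 per unit): all 29 → value 76, running total 173.00
- code.tar (104/40 per unit): 1 of 40 → value 1×104/40 = 2.6000, running total 175.60
Total 175.60.

175.60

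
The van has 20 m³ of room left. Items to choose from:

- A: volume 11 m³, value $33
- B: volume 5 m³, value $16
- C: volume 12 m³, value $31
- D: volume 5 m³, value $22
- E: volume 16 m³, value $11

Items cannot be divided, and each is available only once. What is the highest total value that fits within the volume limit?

Check high-value combinations within 20 m³:
- A+D: volume 11+5=16, value 33+22=55
- C+D: volume 12+5=17, value 31+22=53
- A+B: volume 11+5=16, value 33+16=49
- B+C: volume 5+12=17, value 16+31=47
Best: $55.

$55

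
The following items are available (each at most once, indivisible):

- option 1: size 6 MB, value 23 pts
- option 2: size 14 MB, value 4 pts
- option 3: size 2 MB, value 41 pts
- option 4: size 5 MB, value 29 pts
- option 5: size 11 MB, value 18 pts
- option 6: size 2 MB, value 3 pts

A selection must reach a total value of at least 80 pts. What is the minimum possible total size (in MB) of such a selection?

13

Subsets with value ≥ 80, sorted by total size:
- option 1+option 3+option 4: size 13, value 93
- option 1+option 3+option 4+option 6: size 15, value 96
- option 3+option 4+option 5: size 18, value 88
- option 1+option 3+option 5: size 19, value 82
Minimum size: 13 MB.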